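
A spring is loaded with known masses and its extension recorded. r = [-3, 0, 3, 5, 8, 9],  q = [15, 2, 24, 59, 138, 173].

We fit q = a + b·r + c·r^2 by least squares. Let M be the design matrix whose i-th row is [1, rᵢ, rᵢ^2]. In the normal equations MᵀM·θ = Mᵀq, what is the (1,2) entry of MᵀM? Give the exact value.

22

Row 1 ↔ basis 1, column 2 ↔ basis r, so (MᵀM)_{1,2} = Σᵢ r = (1)·(-3) + (1)·(0) + (1)·(3) + (1)·(5) + (1)·(8) + (1)·(9) = 22.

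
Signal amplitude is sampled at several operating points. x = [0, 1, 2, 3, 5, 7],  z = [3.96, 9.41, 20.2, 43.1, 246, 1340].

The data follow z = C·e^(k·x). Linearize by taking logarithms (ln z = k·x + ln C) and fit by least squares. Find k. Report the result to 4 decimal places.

Let Y = ln z. Fitting Y = k·x + ln C by least squares:
Σx = 18.0000, Σ(x)² = 88.0000, Σln z = 23.0930, Σx·ln z = 97.4733.
Equations: 88.0000·k + 18.0000·ln C = 97.4733;  18.0000·k + 6·ln C = 23.0930.
Δ = 88.0000·6 − (18.0000)² = 204.0000; k = (97.4733·6 − 18.0000·23.0930)/204.0000 = 0.82925, ln C = (88.0000·23.0930 − 18.0000·97.4733)/204.0000 = 1.36109.

k = 0.8292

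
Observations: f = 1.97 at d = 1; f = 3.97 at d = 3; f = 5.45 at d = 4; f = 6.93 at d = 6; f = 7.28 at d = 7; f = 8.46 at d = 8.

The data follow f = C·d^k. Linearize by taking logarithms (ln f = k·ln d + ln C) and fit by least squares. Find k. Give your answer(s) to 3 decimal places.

Let Y = ln f. Fitting Y = k·ln d + ln C by least squares:
AᵀA = [[14.4498, 8.3020]; [8.3020, 6]], rhs = [15.6372, 9.8088]ᵀ  (here Σln d = 8.3020, Σ(ln d)² = 14.4498, Σln f = 9.8088, Σln d·ln f = 15.6372).
Solving (det = 17.7753): k = 0.69706, ln C = 0.67029.

k = 0.697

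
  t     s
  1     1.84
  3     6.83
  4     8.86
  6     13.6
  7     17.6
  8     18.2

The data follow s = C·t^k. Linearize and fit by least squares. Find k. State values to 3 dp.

Taking logs, ln s = k·ln t + ln C, so regress ln s on ln t.
Σln t = 8.3020, Σ(ln t)² = 14.4498, Σln s = 13.0920, Σln t·ln s = 21.4257.
Equations: 14.4498·k + 8.3020·ln C = 21.4257;  8.3020·k + 6·ln C = 13.0920.
Solving (det = 17.7753): k = 1.11750, ln C = 0.63576.

k = 1.117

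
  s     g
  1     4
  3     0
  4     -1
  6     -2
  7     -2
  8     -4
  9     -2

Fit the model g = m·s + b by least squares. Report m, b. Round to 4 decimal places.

m = -0.7644, b = 3.1494

From the data, Σs·s = 256, Σs = 38, Σ1 = 7.
And Σs·g = -76, Σg = -7.
XᵀX·[m, b]ᵀ = Xᵀg becomes [[256, 38]; [38, 7]]·[m, b]ᵀ = [-76, -7]ᵀ.
Eliminating b: 7·(row 1) − 38·(row 2) gives 348·m = 7·(-76) − 38·(-7) = -266, so m = -133/174.
Then b = ((-7) − 38·(-133/174))/7 = 274/87.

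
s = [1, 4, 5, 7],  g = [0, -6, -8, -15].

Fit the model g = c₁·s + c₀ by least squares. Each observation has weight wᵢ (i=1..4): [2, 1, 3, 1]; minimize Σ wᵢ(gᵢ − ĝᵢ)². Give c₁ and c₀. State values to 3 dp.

c₁ = -2.300, c₀ = 2.771

The normal equations are: 142·c₁ + 28·c₀ = -249;  28·c₁ + 7·c₀ = -45.
Eliminating c₀: 7·(row 1) − 28·(row 2) gives 210·c₁ = 7·(-249) − 28·(-45) = -483, so c₁ = -23/10.
Then c₀ = ((-45) − 28·(-23/10))/7 = 97/35.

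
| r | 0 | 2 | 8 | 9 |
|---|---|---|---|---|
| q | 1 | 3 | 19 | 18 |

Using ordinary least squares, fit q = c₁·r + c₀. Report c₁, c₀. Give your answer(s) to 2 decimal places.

The normal equations are: 149·c₁ + 19·c₀ = 320;  19·c₁ + 4·c₀ = 41.
Eliminating c₀: 4·(row 1) − 19·(row 2) gives 235·c₁ = 4·320 − 19·41 = 501, so c₁ = 501/235.
Then c₀ = (41 − 19·(501/235))/4 = 29/235.

c₁ = 2.13, c₀ = 0.12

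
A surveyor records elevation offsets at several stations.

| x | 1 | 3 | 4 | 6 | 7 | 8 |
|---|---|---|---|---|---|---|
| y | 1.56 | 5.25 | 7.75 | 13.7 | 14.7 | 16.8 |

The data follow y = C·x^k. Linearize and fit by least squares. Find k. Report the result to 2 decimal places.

k = 1.17

Taking logs, ln y = k·ln x + ln C, so regress ln y on ln x.
AᵀA = [[14.4498, 8.3020]; [8.3020, 6]], rhs = [20.4474, 12.2772]ᵀ  (here Σln x = 8.3020, Σ(ln x)² = 14.4498, Σln y = 12.2772, Σln x·ln y = 20.4474).
Δ = 14.4498·6 − (8.3020)² = 17.7753; k = (20.4474·6 − 8.3020·12.2772)/17.7753 = 1.16783, ln C = (14.4498·12.2772 − 8.3020·20.4474)/17.7753 = 0.43031.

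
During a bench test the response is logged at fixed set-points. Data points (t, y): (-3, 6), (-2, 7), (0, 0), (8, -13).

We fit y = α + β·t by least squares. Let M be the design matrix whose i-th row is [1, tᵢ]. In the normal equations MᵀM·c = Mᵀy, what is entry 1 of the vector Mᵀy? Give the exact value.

Entry 1 ↔ basis 1, so (Mᵀy)_{1} = Σᵢ yᵢ = (1)·(6) + (1)·(7) + (1)·(0) + (1)·(-13) = 0.

0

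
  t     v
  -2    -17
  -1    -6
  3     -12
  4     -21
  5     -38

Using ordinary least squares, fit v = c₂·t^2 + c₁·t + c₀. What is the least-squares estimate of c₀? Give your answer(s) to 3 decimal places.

c₀ = -1.601

Setting ∂/∂c₂ … = 0 gives: 979·c₂ + 207·c₁ + 55·c₀ = -1468;  207·c₂ + 55·c₁ + 9·c₀ = -270;  55·c₂ + 9·c₁ + 5·c₀ = -94.
(Σt^2·t^2 = 979, Σt^2·t = 207, Σt^2 = 55, Σt·t = 55, Σt = 9, Σ1 = 5, Σt^2·v = -1468, Σt·v = -270, Σv = -94.)
Solving the 3×3 system (Gaussian elimination) gives c₂ = -7441/3559, c₁ = 11466/3559, c₀ = -5697/3559.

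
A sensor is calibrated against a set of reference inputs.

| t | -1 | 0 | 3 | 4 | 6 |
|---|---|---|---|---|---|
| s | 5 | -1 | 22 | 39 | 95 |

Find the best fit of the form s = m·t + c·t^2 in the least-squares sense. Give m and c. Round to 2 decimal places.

m = -1.78, c = 2.93

From the data, Σt·t = 62, Σt·t^2 = 306, Σt^2·t^2 = 1634.
And Σt·s = 787, Σt^2·s = 4247.
Δ = 62·1634 − 306² = 7672.
m = (787·1634 − 306·4247)/7672 = -1703/959; c = (62·4247 − 306·787)/7672 = 5623/1918.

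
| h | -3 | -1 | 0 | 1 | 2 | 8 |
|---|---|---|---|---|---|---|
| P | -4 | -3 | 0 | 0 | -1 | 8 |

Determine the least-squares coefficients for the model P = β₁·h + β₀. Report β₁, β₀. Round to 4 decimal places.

β₁ = 1.0871, β₀ = -1.2682

Entries of MᵀM: Σh·h = 79, Σh = 7, Σ1 = 6.
Right-hand side: Σh·P = 77, ΣP = 0.
MᵀM·[β₁, β₀]ᵀ = MᵀP becomes [[79, 7]; [7, 6]]·[β₁, β₀]ᵀ = [77, 0]ᵀ.
Eliminating β₀: 6·(row 1) − 7·(row 2) gives 425·β₁ = 6·77 − 7·0 = 462, so β₁ = 462/425.
Then β₀ = (0 − 7·(462/425))/6 = -539/425.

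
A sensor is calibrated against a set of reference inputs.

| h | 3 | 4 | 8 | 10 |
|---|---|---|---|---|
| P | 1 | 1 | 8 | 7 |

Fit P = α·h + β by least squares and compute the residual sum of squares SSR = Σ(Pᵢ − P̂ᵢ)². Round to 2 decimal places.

Setting ∂/∂α … = 0 gives: 189·α + 25·β = 141;  25·α + 4·β = 17.
det = 189·4 − 25² = 131.
α = (141·4 − 25·17)/131 = 139/131; β = (189·17 − 25·141)/131 = -312/131.
Residuals: 26/131, -113/131, 248/131, -161/131; SSR = 770/131.

SSR = 5.88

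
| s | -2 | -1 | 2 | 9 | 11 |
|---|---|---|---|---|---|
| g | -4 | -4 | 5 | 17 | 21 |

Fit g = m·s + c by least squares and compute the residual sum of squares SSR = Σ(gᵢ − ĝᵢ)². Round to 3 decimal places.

SSR = 5.048

Compute the Gram sums: Σs·s = 211, Σs = 19, Σ1 = 5.
And Σs·g = 406, Σg = 35.
Normal equations: [[211, 19]; [19, 5]]·[m, c]ᵀ = [406, 35]ᵀ.
Eliminating c: 5·(row 1) − 19·(row 2) gives 694·m = 5·406 − 19·35 = 1365, so m = 1365/694.
Then c = (35 − 19·(1365/694))/5 = -329/694.
Residuals: 283/694, -541/347, 1069/694, -79/347, -56/347; SSR = 3503/694.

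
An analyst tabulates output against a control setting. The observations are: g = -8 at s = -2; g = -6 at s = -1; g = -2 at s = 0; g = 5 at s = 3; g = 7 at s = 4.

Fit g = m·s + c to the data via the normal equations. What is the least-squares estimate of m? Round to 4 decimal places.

The normal system XᵀX·[m, c]ᵀ = Xᵀg is [[30, 4]; [4, 5]]·[m, c]ᵀ = [65, -4]ᵀ.
Eliminating c: 5·(row 1) − 4·(row 2) gives 134·m = 5·65 − 4·(-4) = 341, so m = 341/134.
Then c = ((-4) − 4·(341/134))/5 = -190/67.

m = 2.5448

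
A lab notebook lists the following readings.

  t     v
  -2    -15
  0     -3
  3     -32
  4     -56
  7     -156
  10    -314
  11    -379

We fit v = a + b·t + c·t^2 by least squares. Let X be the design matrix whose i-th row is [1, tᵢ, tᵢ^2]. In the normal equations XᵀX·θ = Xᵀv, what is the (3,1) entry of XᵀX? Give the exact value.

Row 3 ↔ basis t^2, column 1 ↔ basis 1, so (XᵀX)_{3,1} = Σᵢ t^2 = (4)·(1) + (0)·(1) + (9)·(1) + (16)·(1) + (49)·(1) + (100)·(1) + (121)·(1) = 299.

299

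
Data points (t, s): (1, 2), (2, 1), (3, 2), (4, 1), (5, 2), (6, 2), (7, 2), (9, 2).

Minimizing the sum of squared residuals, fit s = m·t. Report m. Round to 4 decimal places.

m = 0.3077

Forming AᵀA = [[221]] and Aᵀs = [68]ᵀ gives AᵀA·[m]ᵀ = Aᵀs.
Hence m = 68 / 221 ≈ 0.307692.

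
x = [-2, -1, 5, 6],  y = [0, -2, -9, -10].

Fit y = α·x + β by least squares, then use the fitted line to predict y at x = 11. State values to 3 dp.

ŷ = -16.230

With design matrix M, MᵀM = [[66, 8]; [8, 4]] and Mᵀy = [-103, -21]ᵀ.
det = 66·4 − 8² = 200.
α = ((-103)·4 − 8·(-21))/200 = -61/50; β = (66·(-21) − 8·(-103))/200 = -281/100.
At x = 11: ŷ = (-61/50)·(11) + (-281/100)·(1) = -1623/100.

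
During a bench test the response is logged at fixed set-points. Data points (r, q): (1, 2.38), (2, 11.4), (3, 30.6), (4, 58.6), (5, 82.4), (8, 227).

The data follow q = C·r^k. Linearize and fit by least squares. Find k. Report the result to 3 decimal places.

k = 2.199

Linearized form: ln q = k·ln r + ln C. From the 6 transformed points,
Over the data: Σln r = 6.8669, Σ(ln r)² = 10.5236, Σln q = 20.6290, Σln r·ln q = 29.4695.
Normal system: [[10.5236, 6.8669]; [6.8669, 6]]·[k, ln C]ᵀ = [29.4695, 20.6290]ᵀ.
Solving (det = 15.9867): k = 2.19927, ln C = 0.92113.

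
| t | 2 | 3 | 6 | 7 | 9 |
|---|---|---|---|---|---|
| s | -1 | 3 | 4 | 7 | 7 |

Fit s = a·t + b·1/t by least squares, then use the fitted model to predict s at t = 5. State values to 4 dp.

ŝ = 3.7698

With design matrix M, MᵀM = [[179, 5]; [5, 3347/7938]] and Mᵀs = [143, 53/18]ᵀ.
Determinant 179·(3347/7938) − 5² = 400663/7938.
a = (143·(3347/7938) − 5·(53/18))/(400663/7938) = 361756/400663; b = (179·(53/18) − 5·143)/(400663/7938) = -1491903/400663.
At t = 5: ŝ = (361756/400663)·(5) + (-1491903/400663)·(1/5) = 7551997/2003315.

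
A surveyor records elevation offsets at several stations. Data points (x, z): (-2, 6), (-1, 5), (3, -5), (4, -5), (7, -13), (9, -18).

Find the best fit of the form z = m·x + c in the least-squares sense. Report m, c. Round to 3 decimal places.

m = -2.196, c = 2.321

Compute the Gram sums: Σx·x = 160, Σx = 20, Σ1 = 6.
For Mᵀz: Σx·z = -305, Σz = -30.
Normal equations: [[160, 20]; [20, 6]]·[m, c]ᵀ = [-305, -30]ᵀ.
det = 160·6 − 20² = 560.
m = ((-305)·6 − 20·(-30))/560 = -123/56; c = (160·(-30) − 20·(-305))/560 = 65/28.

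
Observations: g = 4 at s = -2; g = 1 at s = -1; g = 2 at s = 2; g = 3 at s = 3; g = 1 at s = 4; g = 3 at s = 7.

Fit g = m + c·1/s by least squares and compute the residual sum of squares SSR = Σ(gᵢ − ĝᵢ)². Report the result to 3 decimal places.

Forming AᵀA = [[6, -23/84]; [-23/84, 11953/7056]] and Aᵀg = [14, -9/28]ᵀ gives AᵀA·[m, c]ᵀ = Aᵀg.
Determinant 6·(11953/7056) − (-23/84)² = 71189/7056.
m = (14·(11953/7056) − (-23/84)·(-9/28))/(71189/7056) = 166721/71189; c = (6·(-9/28) − (-23/84)·14)/(71189/7056) = 13440/71189.
Residuals: 124755/71189, -82092/71189, -31063/71189, 42366/71189, -98892/71189, 44926/71189; SSR = 517786/71189.

SSR = 7.273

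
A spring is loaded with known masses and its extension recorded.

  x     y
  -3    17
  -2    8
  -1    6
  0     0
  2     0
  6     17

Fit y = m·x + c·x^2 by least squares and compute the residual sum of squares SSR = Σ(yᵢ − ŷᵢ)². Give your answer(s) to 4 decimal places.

SSR = 10.0526

From the data, Σx·x = 54, Σx·x^2 = 188, Σx^2·x^2 = 1410.
Moment sums: Σx·y = 29, Σx^2·y = 803.
Eliminating c: 1410·(row 1) − 188·(row 2) gives 40796·m = 1410·29 − 188·803 = -110074, so m = -1171/434.
Then c = (803 − 188·(-1171/434))/1410 = 18955/20398.
Residuals: 790/1457, -11355/10199, 24198/10199, 0, 17127/10199, -2696/10199; SSR = 102526/10199.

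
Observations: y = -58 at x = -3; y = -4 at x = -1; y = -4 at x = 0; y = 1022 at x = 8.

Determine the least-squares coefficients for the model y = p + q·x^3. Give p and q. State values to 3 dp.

p = -3.319, q = 2.003

Entries of MᵀM: Σ1 = 4, Σx^3 = 484, Σx^3·x^3 = 262874.
For Mᵀy: Σy = 956, Σx^3·y = 524834.
So MᵀM·[p, q]ᵀ = Mᵀy: [[4, 484]; [484, 262874]]·[p, q]ᵀ = [956, 524834]ᵀ.
Eliminating q: 262874·(row 1) − 484·(row 2) gives 817240·p = 262874·956 − 484·524834 = -2712112, so p = -339014/102155.
Then q = (524834 − 484·(-339014/102155))/262874 = 204579/102155.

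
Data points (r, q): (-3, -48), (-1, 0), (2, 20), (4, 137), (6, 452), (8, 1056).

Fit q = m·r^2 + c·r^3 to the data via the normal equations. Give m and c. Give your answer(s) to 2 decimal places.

From the data, Σr^2·r^2 = 5746, Σr^2·r^3 = 41356, Σr^3·r^3 = 313690.
For Xᵀq: Σr^2·q = 85696, Σr^3·q = 648528.
So XᵀX·[m, c]ᵀ = Xᵀq: [[5746, 41356]; [41356, 313690]]·[m, c]ᵀ = [85696, 648528]ᵀ.
det = 5746·313690 − 41356² = 92144004.
m = (85696·313690 − 41356·648528)/92144004 = 15363568/23036001; c = (5746·648528 − 41356·85696)/92144004 = 45599528/23036001.

m = 0.67, c = 1.98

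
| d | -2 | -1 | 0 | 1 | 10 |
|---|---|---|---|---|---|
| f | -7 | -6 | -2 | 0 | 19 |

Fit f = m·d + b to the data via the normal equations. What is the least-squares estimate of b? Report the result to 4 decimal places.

b = -2.6953

Sums needed: Σd·d = 106, Σd = 8, Σ1 = 5.
For Xᵀf: Σd·f = 210, Σf = 4.
XᵀX·[m, b]ᵀ = Xᵀf becomes [[106, 8]; [8, 5]]·[m, b]ᵀ = [210, 4]ᵀ.
det = 106·5 − 8² = 466.
m = (210·5 − 8·4)/466 = 509/233; b = (106·4 − 8·210)/466 = -628/233.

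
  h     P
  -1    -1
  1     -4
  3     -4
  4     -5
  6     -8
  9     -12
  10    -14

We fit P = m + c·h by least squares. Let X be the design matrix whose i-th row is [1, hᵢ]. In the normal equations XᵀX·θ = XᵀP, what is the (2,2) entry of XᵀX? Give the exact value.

Row 2 ↔ basis h, column 2 ↔ basis h, so (XᵀX)_{2,2} = Σᵢ (h)·(h) = (-1)·(-1) + (1)·(1) + (3)·(3) + (4)·(4) + (6)·(6) + (9)·(9) + (10)·(10) = 244.

244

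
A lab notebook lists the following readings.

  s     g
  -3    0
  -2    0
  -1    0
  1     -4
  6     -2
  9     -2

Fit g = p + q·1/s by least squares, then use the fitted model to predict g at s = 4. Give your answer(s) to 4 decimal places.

ĝ = -2.1055

Entries of XᵀX: Σ1 = 6, Σ1/s = -5/9, Σ1/s·1/s = 389/162.
Moment sums: Σg = -8, Σ1/s·g = -41/9.
Eliminating q: (389/162)·(row 1) − (-5/9)·(row 2) gives (1142/81)·p = (389/162)·(-8) − (-5/9)·(-41/9) = -587/27, so p = -1761/1142.
Then q = ((-41/9) − (-5/9)·(-1761/1142))/(389/162) = -1287/571.
At s = 4: ĝ = (-1761/1142)·(1) + (-1287/571)·(1/4) = -4809/2284.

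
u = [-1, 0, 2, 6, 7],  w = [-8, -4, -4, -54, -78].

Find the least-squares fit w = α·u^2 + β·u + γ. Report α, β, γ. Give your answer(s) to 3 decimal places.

Normal-equation sums: Σu^2·u^2 = 3714, Σu^2·u = 566, Σu^2 = 90, Σu·u = 90, Σu = 14, Σ1 = 5.
For Aᵀw: Σu^2·w = -5790, Σu·w = -870, Σw = -148.
So AᵀA·[α, β, γ]ᵀ = Aᵀw: [[3714, 566, 90]; [566, 90, 14]; [90, 14, 5]]·[α, β, γ]ᵀ = [-5790, -870, -148]ᵀ.
Row-reducing yields α = -9839/4862, β = 17211/4862, γ = -682/221.

α = -2.024, β = 3.540, γ = -3.086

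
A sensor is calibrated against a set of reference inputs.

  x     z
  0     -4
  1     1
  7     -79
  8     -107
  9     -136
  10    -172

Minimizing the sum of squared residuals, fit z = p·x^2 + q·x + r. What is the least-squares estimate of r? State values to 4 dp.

With design matrix M, MᵀM = [[23059, 2585, 295]; [2585, 295, 35]; [295, 35, 6]] and Mᵀz = [-38934, -4352, -497]ᵀ.
Solving the 3×3 system (Gaussian elimination) gives p = -4607/2271, q = 37532/11355, r = -1797/757.

r = -2.3738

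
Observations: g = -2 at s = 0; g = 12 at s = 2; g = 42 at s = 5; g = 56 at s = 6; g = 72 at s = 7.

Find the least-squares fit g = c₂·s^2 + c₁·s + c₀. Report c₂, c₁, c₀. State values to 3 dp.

From the data, Σs^2·s^2 = 4338, Σs^2·s = 692, Σs^2 = 114, Σs·s = 114, Σs = 20, Σ1 = 5.
Moment sums: Σs^2·g = 6642, Σs·g = 1074, Σg = 180.
Normal equations: [[4338, 692, 114]; [692, 114, 20]; [114, 20, 5]]·[c₂, c₁, c₀]ᵀ = [6642, 1074, 180]ᵀ.
Row-reducing yields c₂ = 3435/4279, c₁ = 20709/4279, c₀ = -7110/4279.

c₂ = 0.803, c₁ = 4.840, c₀ = -1.662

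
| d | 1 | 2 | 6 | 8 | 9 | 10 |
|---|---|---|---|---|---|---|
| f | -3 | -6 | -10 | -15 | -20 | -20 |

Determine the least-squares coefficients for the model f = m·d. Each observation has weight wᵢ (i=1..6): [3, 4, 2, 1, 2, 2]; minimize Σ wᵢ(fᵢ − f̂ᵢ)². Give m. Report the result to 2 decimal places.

Forming AᵀWA = [[517]] and AᵀWf = [-1057]ᵀ gives AᵀWA·[m]ᵀ = AᵀWf.
Hence m = -1057 / 517 ≈ -2.04449.

m = -2.04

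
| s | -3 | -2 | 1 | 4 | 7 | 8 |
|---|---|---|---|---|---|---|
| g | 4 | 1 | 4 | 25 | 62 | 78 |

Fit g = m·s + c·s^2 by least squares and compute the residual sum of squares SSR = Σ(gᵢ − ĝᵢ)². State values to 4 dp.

SSR = 5.2849

From the data, Σs·s = 143, Σs·s^2 = 885, Σs^2·s^2 = 6851.
For Aᵀg: Σs·g = 1148, Σs^2·g = 8474.
Determinant 143·6851 − 885² = 196468.
m = (1148·6851 − 885·8474)/196468 = 182729/98234; c = (143·8474 − 885·1148)/196468 = 97901/98234.
Residuals: 30007/49117, 36044/49117, 56153/49117, 79259/49117, 7128/49117, -32622/49117; SSR = 259579/49117.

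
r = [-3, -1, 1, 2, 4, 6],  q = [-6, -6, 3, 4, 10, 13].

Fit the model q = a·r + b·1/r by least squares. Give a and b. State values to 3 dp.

Compute the Gram sums: Σr·r = 67, Σr·1/r = 6, Σ1/r·1/r = 353/144.
Moment sums: Σr·q = 153, Σ1/r·q = 53/3.
det = 67·(353/144) − 6² = 18467/144.
a = (153·(353/144) − 6·(53/3))/(18467/144) = 38745/18467; b = (67·(53/3) − 6·153)/(18467/144) = 38256/18467.

a = 2.098, b = 2.072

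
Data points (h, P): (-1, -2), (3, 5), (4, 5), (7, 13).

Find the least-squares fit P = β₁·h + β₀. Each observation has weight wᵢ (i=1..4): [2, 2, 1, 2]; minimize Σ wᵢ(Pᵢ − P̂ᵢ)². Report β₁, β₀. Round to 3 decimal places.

Sums needed: Σwᵢ·h·h = 134, Σwᵢ·h = 22, Σwᵢ·1 = 7.
Right-hand side: Σwᵢ·h·P = 236, Σwᵢ·P = 37.
AᵀWA·[β₁, β₀]ᵀ = AᵀWP becomes [[134, 22]; [22, 7]]·[β₁, β₀]ᵀ = [236, 37]ᵀ.
det = 134·7 − 22² = 454.
β₁ = (236·7 − 22·37)/454 = 419/227; β₀ = (134·37 − 22·236)/454 = -117/227.

β₁ = 1.846, β₀ = -0.515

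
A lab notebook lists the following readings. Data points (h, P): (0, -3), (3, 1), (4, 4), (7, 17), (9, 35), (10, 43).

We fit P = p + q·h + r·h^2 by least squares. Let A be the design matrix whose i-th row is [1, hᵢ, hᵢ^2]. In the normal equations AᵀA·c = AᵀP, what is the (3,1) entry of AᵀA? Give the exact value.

255

Row 3 ↔ basis h^2, column 1 ↔ basis 1, so (AᵀA)_{3,1} = Σᵢ h^2 = (0)·(1) + (9)·(1) + (16)·(1) + (49)·(1) + (81)·(1) + (100)·(1) = 255.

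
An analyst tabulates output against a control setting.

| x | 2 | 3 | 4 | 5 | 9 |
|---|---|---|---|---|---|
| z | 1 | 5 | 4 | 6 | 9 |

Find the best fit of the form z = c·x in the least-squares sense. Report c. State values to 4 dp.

c = 1.0667

The normal system AᵀA·[c]ᵀ = Aᵀz is [[135]]·[c]ᵀ = [144]ᵀ.
Hence c = 144 / 135 ≈ 1.06667.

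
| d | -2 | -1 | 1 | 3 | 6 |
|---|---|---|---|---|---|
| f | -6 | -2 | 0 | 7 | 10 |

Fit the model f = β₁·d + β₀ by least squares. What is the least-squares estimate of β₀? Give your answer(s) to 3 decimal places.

β₀ = -1.000

From the data, Σd·d = 51, Σd = 7, Σ1 = 5.
And Σd·f = 95, Σf = 9.
So XᵀX·[β₁, β₀]ᵀ = Xᵀf: [[51, 7]; [7, 5]]·[β₁, β₀]ᵀ = [95, 9]ᵀ.
det = 51·5 − 7² = 206.
β₁ = (95·5 − 7·9)/206 = 2; β₀ = (51·9 − 7·95)/206 = -1.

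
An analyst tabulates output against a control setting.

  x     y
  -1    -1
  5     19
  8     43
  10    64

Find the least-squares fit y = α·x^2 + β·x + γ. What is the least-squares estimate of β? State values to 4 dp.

Compute the Gram sums: Σx^2·x^2 = 14722, Σx^2·x = 1636, Σx^2 = 190, Σx·x = 190, Σx = 22, Σ1 = 4.
For Aᵀy: Σx^2·y = 9626, Σx·y = 1080, Σy = 125.
Normal equations: [[14722, 1636, 190]; [1636, 190, 22]; [190, 22, 4]]·[α, β, γ]ᵀ = [9626, 1080, 125]ᵀ.
Inverting the 3×3 Gram matrix, [α, β, γ]ᵀ = [7513/14604, 6241/4868, -3469/14604]ᵀ.

β = 1.2820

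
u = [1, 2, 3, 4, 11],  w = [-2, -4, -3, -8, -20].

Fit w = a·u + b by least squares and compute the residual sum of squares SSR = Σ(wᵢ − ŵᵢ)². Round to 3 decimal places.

SSR = 6.408

Normal-equation sums: Σu·u = 151, Σu = 21, Σ1 = 5.
For Aᵀw: Σu·w = -271, Σw = -37.
So AᵀA·[a, b]ᵀ = Aᵀw: [[151, 21]; [21, 5]]·[a, b]ᵀ = [-271, -37]ᵀ.
Δ = 151·5 − 21² = 314.
a = ((-271)·5 − 21·(-37))/314 = -289/157; b = (151·(-37) − 21·(-271))/314 = 52/157.
Residuals: -77/157, -102/157, 344/157, -152/157, -13/157; SSR = 1006/157.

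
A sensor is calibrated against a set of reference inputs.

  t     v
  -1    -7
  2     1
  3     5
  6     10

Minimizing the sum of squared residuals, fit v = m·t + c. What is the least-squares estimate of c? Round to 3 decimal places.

c = -3.900

Forming MᵀM = [[50, 10]; [10, 4]] and Mᵀv = [84, 9]ᵀ gives MᵀM·[m, c]ᵀ = Mᵀv.
Eliminating c: 4·(row 1) − 10·(row 2) gives 100·m = 4·84 − 10·9 = 246, so m = 123/50.
Then c = (9 − 10·(123/50))/4 = -39/10.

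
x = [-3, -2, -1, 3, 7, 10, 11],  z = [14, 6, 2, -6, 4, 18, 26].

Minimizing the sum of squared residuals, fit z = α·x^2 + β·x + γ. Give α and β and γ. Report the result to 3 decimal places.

α = 0.496, β = -3.002, γ = -0.901

Setting ∂/∂α … = 0 gives: 27221·α + 2665·β + 293·γ = 5240;  2665·α + 293·β + 25·γ = 420;  293·α + 25·β + 7·γ = 64.
(Σx^2·x^2 = 27221, Σx^2·x = 2665, Σx^2 = 293, Σx·x = 293, Σx = 25, Σ1 = 7, Σx^2·z = 5240, Σx·z = 420, Σz = 64.)
Solving the 3×3 system (Gaussian elimination) gives α = 185413/373758, β = -101995/33978, γ = -56116/62293.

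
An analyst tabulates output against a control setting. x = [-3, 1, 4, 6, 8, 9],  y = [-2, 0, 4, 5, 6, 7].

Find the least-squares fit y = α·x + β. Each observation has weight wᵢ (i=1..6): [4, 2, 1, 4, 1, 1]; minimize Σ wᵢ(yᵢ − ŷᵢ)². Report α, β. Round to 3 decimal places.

AᵀWA·[α, β]ᵀ = AᵀWy reads: 343·α + 35·β = 271;  35·α + 13·β = 29.
(Σwᵢ·x·x = 343, Σwᵢ·x = 35, Σwᵢ·1 = 13, Σwᵢ·x·y = 271, Σwᵢ·y = 29.)
det = 343·13 − 35² = 3234.
α = (271·13 − 35·29)/3234 = 38/49; β = (343·29 − 35·271)/3234 = 1/7.

α = 0.776, β = 0.143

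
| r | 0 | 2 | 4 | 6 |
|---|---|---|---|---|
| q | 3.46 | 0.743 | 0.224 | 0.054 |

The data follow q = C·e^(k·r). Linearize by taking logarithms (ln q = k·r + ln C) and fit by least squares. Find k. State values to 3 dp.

k = -0.684

Let Y = ln q. Fitting Y = k·r + ln C by least squares:
AᵀA = [[56.0000, 12.0000]; [12.0000, 4]], rhs = [-24.0912, -3.4707]ᵀ  (here Σr = 12.0000, Σ(r)² = 56.0000, Σln q = -3.4707, Σr·ln q = -24.0912).
Slope k = (n·Σr·ln q − Σr·Σln q)/(n·Σ(r)² − (Σr)²) = (4·-24.0912 − 12.0000·-3.4707)/80.0000 = -0.68396; ln C = (Σln q − k·Σr)/n = 1.18421.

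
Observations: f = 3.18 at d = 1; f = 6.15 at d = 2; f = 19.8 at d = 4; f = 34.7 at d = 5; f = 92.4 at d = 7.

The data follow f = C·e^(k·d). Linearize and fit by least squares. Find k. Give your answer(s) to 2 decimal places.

k = 0.56

Taking logs, ln f = k·d + ln C, so regress ln f on d.
Σd = 19.0000, Σ(d)² = 95.0000, Σln f = 14.0319, Σd·ln f = 66.1491.
Equations: 95.0000·k + 19.0000·ln C = 66.1491;  19.0000·k + 5·ln C = 14.0319.
Δ = 95.0000·5 − (19.0000)² = 114.0000; k = (66.1491·5 − 19.0000·14.0319)/114.0000 = 0.56263, ln C = (95.0000·14.0319 − 19.0000·66.1491)/114.0000 = 0.66838.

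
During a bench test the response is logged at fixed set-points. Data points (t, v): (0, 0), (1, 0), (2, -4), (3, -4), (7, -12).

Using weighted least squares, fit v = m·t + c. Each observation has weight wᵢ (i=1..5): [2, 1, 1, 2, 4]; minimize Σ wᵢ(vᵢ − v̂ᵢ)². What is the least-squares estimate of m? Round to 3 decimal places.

Entries of XᵀWX: Σwᵢ·t·t = 219, Σwᵢ·t = 37, Σwᵢ·1 = 10.
Right-hand side: Σwᵢ·t·v = -368, Σwᵢ·v = -60.
XᵀWX·[m, c]ᵀ = XᵀWv becomes [[219, 37]; [37, 10]]·[m, c]ᵀ = [-368, -60]ᵀ.
Δ = 219·10 − 37² = 821.
m = ((-368)·10 − 37·(-60))/821 = -1460/821; c = (219·(-60) − 37·(-368))/821 = 476/821.

m = -1.778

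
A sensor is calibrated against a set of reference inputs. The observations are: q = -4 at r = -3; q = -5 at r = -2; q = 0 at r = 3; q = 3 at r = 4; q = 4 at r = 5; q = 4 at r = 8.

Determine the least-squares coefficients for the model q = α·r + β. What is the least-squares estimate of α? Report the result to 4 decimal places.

α = 0.9050

From the data, Σr·r = 127, Σr = 15, Σ1 = 6.
And Σr·q = 86, Σq = 2.
Δ = 127·6 − 15² = 537.
α = (86·6 − 15·2)/537 = 162/179; β = (127·2 − 15·86)/537 = -1036/537.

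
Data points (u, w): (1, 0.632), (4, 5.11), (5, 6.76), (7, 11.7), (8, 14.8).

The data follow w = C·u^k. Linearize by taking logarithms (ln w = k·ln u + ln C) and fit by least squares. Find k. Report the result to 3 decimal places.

Linearized form: ln w = k·ln u + ln C. From the 5 transformed points,
AᵀA = [[12.6227, 7.0211]; [7.0211, 5]], rhs = [15.7265, 8.2376]ᵀ  (here Σln u = 7.0211, Σ(ln u)² = 12.6227, Σln w = 8.2376, Σln u·ln w = 15.7265).
Δ = 12.6227·5 − (7.0211)² = 13.8181; k = (15.7265·5 − 7.0211·8.2376)/13.8181 = 1.50495, ln C = (12.6227·8.2376 − 7.0211·15.7265)/13.8181 = -0.46576.

k = 1.505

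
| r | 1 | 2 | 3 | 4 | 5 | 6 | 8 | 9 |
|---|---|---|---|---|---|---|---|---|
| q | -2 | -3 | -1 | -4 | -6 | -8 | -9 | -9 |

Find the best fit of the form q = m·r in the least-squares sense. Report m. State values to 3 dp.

Entries of XᵀX: Σr·r = 236.
Right-hand side: Σr·q = -258.
XᵀX·[m]ᵀ = Xᵀq becomes [[236]]·[m]ᵀ = [-258]ᵀ.
m = (-258)/236 = -1.09322.

m = -1.093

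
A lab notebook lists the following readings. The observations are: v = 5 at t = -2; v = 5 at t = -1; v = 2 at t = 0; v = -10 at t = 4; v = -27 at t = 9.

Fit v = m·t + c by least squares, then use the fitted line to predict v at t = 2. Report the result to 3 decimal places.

v̂ = -5.000

Sums needed: Σt·t = 102, Σt = 10, Σ1 = 5.
Moment sums: Σt·v = -298, Σv = -25.
MᵀM·[m, c]ᵀ = Mᵀv becomes [[102, 10]; [10, 5]]·[m, c]ᵀ = [-298, -25]ᵀ.
Eliminating c: 5·(row 1) − 10·(row 2) gives 410·m = 5·(-298) − 10·(-25) = -1240, so m = -124/41.
Then c = ((-25) − 10·(-124/41))/5 = 43/41.
At t = 2: v̂ = (-124/41)·(2) + (43/41)·(1) = -5.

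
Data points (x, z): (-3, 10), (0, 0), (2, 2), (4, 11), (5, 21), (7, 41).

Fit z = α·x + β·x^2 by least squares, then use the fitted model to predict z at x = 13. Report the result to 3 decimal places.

Sums needed: Σx·x = 103, Σx·x^2 = 513, Σx^2·x^2 = 3379.
And Σx·z = 410, Σx^2·z = 2808.
AᵀA·[α, β]ᵀ = Aᵀz becomes [[103, 513]; [513, 3379]]·[α, β]ᵀ = [410, 2808]ᵀ.
Δ = 103·3379 − 513² = 84868.
α = (410·3379 − 513·2808)/84868 = -27557/42434; β = (103·2808 − 513·410)/84868 = 39447/42434.
At x = 13: ẑ = (-27557/42434)·(13) + (39447/42434)·(169) = 450593/3031.

ẑ = 148.661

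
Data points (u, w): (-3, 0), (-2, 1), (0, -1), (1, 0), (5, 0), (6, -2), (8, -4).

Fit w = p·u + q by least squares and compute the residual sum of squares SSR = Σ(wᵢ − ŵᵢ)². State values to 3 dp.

The normal system MᵀM·[p, q]ᵀ = Mᵀw is [[139, 15]; [15, 7]]·[p, q]ᵀ = [-46, -6]ᵀ.
Eliminating q: 7·(row 1) − 15·(row 2) gives 748·p = 7·(-46) − 15·(-6) = -232, so p = -58/187.
Then q = ((-6) − 15·(-58/187))/7 = -36/187.
Residuals: -138/187, 107/187, -151/187, 94/187, 326/187, 10/187, -248/187; SSR = 1230/187.

SSR = 6.578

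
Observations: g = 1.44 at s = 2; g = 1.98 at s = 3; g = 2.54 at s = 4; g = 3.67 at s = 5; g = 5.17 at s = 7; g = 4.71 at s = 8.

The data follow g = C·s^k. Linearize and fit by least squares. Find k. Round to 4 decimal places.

k = 0.9521

Taking logs, ln g = k·ln s + ln C, so regress ln g on ln s.
Σln s = 8.8128, Σ(ln s)² = 14.3101, Σln g = 6.4727, Σln s·ln g = 10.8074.
Equations: 14.3101·k + 8.8128·ln C = 10.8074;  8.8128·k + 6·ln C = 6.4727.
Slope k = (n·Σln s·ln g − Σln s·Σln g)/(n·Σ(ln s)² − (Σln s)²) = (6·10.8074 − 8.8128·6.4727)/8.1947 = 0.95208; ln C = (Σln g − k·Σln s)/n = -0.31964.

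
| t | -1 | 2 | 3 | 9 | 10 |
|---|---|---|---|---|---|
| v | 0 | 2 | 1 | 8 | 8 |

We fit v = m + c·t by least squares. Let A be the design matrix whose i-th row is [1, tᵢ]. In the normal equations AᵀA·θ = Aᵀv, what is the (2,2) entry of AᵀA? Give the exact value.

195

Row 2 ↔ basis t, column 2 ↔ basis t, so (AᵀA)_{2,2} = Σᵢ (t)·(t) = (-1)·(-1) + (2)·(2) + (3)·(3) + (9)·(9) + (10)·(10) = 195.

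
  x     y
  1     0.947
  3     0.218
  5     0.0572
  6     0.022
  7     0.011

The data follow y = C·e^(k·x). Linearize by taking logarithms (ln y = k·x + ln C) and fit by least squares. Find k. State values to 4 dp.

Linearized form: ln y = k·x + ln C. From the 5 transformed points,
Over the data: Σx = 22.0000, Σ(x)² = 120.0000, Σln y = -12.7655, Σx·ln y = -73.3995.
Normal system: [[120.0000, 22.0000]; [22.0000, 5]]·[k, ln C]ᵀ = [-73.3995, -12.7655]ᵀ.
Slope k = (n·Σx·ln y − Σx·Σln y)/(n·Σ(x)² − (Σx)²) = (5·-73.3995 − 22.0000·-12.7655)/116.0000 = -0.74273; ln C = (Σln y − k·Σx)/n = 0.71492.

k = -0.7427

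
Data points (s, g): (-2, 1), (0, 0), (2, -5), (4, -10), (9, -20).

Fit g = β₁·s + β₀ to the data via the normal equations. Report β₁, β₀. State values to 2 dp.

Sums needed: Σs·s = 105, Σs = 13, Σ1 = 5.
Right-hand side: Σs·g = -232, Σg = -34.
AᵀA·[β₁, β₀]ᵀ = Aᵀg becomes [[105, 13]; [13, 5]]·[β₁, β₀]ᵀ = [-232, -34]ᵀ.
Eliminating β₀: 5·(row 1) − 13·(row 2) gives 356·β₁ = 5·(-232) − 13·(-34) = -718, so β₁ = -359/178.
Then β₀ = ((-34) − 13·(-359/178))/5 = -277/178.

β₁ = -2.02, β₀ = -1.56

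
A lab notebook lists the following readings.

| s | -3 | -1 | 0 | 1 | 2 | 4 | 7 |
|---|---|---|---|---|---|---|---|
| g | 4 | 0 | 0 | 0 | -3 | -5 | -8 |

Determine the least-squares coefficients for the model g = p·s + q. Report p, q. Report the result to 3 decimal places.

From the data, Σs·s = 80, Σs = 10, Σ1 = 7.
Moment sums: Σs·g = -94, Σg = -12.
MᵀM·[p, q]ᵀ = Mᵀg becomes [[80, 10]; [10, 7]]·[p, q]ᵀ = [-94, -12]ᵀ.
det = 80·7 − 10² = 460.
p = ((-94)·7 − 10·(-12))/460 = -269/230; q = (80·(-12) − 10·(-94))/460 = -1/23.

p = -1.170, q = -0.043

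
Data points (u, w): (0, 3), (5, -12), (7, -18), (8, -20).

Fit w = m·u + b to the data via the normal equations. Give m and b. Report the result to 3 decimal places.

m = -2.921, b = 2.855

From the data, Σu·u = 138, Σu = 20, Σ1 = 4.
For Mᵀw: Σu·w = -346, Σw = -47.
Normal equations: [[138, 20]; [20, 4]]·[m, b]ᵀ = [-346, -47]ᵀ.
Δ = 138·4 − 20² = 152.
m = ((-346)·4 − 20·(-47))/152 = -111/38; b = (138·(-47) − 20·(-346))/152 = 217/76.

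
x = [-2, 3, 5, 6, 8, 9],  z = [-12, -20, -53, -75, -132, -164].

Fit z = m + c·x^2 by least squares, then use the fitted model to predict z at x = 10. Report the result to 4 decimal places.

With design matrix M, MᵀM = [[6, 219]; [219, 12675]] and Mᵀz = [-456, -25985]ᵀ.
Determinant 6·12675 − 219² = 28089.
m = ((-456)·12675 − 219·(-25985))/28089 = -29695/9363; c = (6·(-25985) − 219·(-456))/28089 = -18682/9363.
At x = 10: ẑ = (-29695/9363)·(1) + (-18682/9363)·(100) = -1897895/9363.

ẑ = -202.7016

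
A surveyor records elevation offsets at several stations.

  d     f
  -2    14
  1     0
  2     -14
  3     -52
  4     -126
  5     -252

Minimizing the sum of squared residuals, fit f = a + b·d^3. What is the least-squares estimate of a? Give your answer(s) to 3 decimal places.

Entries of AᵀA: Σ1 = 6, Σd^3 = 217, Σd^3·d^3 = 20579.
For Aᵀf: Σf = -430, Σd^3·f = -41192.
Normal equations: [[6, 217]; [217, 20579]]·[a, b]ᵀ = [-430, -41192]ᵀ.
Determinant 6·20579 − 217² = 76385.
a = ((-430)·20579 − 217·(-41192))/76385 = 89694/76385; b = (6·(-41192) − 217·(-430))/76385 = -153842/76385.

a = 1.174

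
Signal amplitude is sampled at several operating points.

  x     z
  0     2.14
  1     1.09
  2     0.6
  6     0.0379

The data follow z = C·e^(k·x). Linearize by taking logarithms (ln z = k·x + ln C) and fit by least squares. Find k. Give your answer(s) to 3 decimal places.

Taking logs, ln z = k·x + ln C, so regress ln z on x.
Σx = 9.0000, Σ(x)² = 41.0000, Σln z = -2.9366, Σx·ln z = -20.5723.
Equations: 41.0000·k + 9.0000·ln C = -20.5723;  9.0000·k + 4·ln C = -2.9366.
Slope k = (n·Σx·ln z − Σx·Σln z)/(n·Σ(x)² − (Σx)²) = (4·-20.5723 − 9.0000·-2.9366)/83.0000 = -0.67300; ln C = (Σln z − k·Σx)/n = 0.78010.

k = -0.673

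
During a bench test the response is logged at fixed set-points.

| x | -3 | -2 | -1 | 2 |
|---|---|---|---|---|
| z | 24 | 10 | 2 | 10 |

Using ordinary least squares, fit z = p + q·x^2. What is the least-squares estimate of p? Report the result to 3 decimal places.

The normal equations are: 4·p + 18·q = 46;  18·p + 114·q = 298.
Δ = 4·114 − 18² = 132.
p = (46·114 − 18·298)/132 = -10/11; q = (4·298 − 18·46)/132 = 91/33.

p = -0.909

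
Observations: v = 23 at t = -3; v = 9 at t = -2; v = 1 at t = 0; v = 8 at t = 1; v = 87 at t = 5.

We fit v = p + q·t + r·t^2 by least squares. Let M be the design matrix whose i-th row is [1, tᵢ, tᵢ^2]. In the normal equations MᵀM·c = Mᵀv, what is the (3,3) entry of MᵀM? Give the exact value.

723

Row 3 ↔ basis t^2, column 3 ↔ basis t^2, so (MᵀM)_{3,3} = Σᵢ (t^2)·(t^2) = (9)·(9) + (4)·(4) + (0)·(0) + (1)·(1) + (25)·(25) = 723.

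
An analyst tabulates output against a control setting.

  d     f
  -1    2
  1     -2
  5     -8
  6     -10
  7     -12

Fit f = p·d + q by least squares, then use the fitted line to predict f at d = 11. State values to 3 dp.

f̂ = -18.542

Setting ∂/∂p … = 0 gives: 112·p + 18·q = -188;  18·p + 5·q = -30.
Δ = 112·5 − 18² = 236.
p = ((-188)·5 − 18·(-30))/236 = -100/59; q = (112·(-30) − 18·(-188))/236 = 6/59.
At d = 11: f̂ = (-100/59)·(11) + (6/59)·(1) = -1094/59.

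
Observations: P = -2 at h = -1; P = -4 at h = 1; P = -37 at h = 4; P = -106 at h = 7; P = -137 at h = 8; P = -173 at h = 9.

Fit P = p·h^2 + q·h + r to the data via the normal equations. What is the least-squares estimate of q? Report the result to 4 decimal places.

From the data, Σh^2·h^2 = 13316, Σh^2·h = 1648, Σh^2 = 212, Σh·h = 212, Σh = 28, Σ1 = 6.
And Σh^2·P = -28573, Σh·P = -3545, ΣP = -459.
MᵀM·[p, q, r]ᵀ = MᵀP becomes [[13316, 1648, 212]; [1648, 212, 28]; [212, 28, 6]]·[p, q, r]ᵀ = [-28573, -3545, -459]ᵀ.
Solving the 3×3 system (Gaussian elimination) gives p = -20191/9988, q = -8779/9988, r = -4849/4994.

q = -0.8790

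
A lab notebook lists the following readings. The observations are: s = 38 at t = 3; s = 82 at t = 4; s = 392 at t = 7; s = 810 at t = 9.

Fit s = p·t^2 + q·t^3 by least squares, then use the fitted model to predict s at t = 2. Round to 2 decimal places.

ŝ = 12.43

XᵀX·[p, q]ᵀ = Xᵀs reads: 9299·p + 77123·q = 86472;  77123·p + 653915·q = 731220.
(Σt^2·t^2 = 9299, Σt^2·t^3 = 77123, Σt^3·t^3 = 653915, Σt^2·s = 86472, Σt^3·s = 731220.)
Determinant 9299·653915 − 77123² = 132798456.
p = (86472·653915 − 77123·731220)/132798456 = 12621485/11066538; q = (9299·731220 − 77123·86472)/132798456 = 10886227/11066538.
At t = 2: ŝ = (12621485/11066538)·(4) + (10886227/11066538)·(8) = 68787878/5533269.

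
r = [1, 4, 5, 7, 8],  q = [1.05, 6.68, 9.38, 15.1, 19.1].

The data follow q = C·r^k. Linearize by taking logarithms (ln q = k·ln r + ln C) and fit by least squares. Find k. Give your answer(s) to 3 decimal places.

k = 1.382

Let Y = ln q. Fitting Y = k·ln r + ln C by least squares:
XᵀX = [[12.6227, 7.0211]; [7.0211, 5]], rhs = [17.6518, 9.8509]ᵀ  (here Σln r = 7.0211, Σ(ln r)² = 12.6227, Σln q = 9.8509, Σln r·ln q = 17.6518).
Slope k = (n·Σln r·ln q − Σln r·Σln q)/(n·Σ(ln r)² − (Σln r)²) = (5·17.6518 − 7.0211·9.8509)/13.8181 = 1.38191; ln C = (Σln q − k·Σln r)/n = 0.02967.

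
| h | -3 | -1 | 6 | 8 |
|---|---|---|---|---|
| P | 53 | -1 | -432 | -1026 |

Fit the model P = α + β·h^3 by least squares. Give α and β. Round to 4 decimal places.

α = -1.5524, β = -1.9997

With design matrix A, AᵀA = [[4, 700]; [700, 309530]] and AᵀP = [-1406, -620054]ᵀ.
Δ = 4·309530 − 700² = 748120.
α = ((-1406)·309530 − 700·(-620054))/748120 = -58069/37406; β = (4·(-620054) − 700·(-1406))/748120 = -187002/93515.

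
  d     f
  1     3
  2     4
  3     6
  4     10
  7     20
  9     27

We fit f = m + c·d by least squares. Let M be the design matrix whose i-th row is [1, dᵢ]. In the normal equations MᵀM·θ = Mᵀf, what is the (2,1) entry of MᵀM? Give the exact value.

26

Row 2 ↔ basis d, column 1 ↔ basis 1, so (MᵀM)_{2,1} = Σᵢ d = (1)·(1) + (2)·(1) + (3)·(1) + (4)·(1) + (7)·(1) + (9)·(1) = 26.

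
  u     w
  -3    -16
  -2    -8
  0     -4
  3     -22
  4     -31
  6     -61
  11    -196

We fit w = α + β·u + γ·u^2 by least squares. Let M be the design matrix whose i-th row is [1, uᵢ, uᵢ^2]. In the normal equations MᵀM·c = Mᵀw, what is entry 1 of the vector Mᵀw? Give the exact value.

Entry 1 ↔ basis 1, so (Mᵀw)_{1} = Σᵢ wᵢ = (1)·(-16) + (1)·(-8) + (1)·(-4) + (1)·(-22) + (1)·(-31) + (1)·(-61) + (1)·(-196) = -338.

-338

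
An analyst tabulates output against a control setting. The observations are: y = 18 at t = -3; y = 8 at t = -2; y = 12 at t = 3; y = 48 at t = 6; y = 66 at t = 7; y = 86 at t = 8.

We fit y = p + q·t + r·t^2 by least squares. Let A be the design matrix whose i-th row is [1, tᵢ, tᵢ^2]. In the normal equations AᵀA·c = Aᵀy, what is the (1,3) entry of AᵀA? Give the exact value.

Row 1 ↔ basis 1, column 3 ↔ basis t^2, so (AᵀA)_{1,3} = Σᵢ t^2 = (1)·(9) + (1)·(4) + (1)·(9) + (1)·(36) + (1)·(49) + (1)·(64) = 171.

171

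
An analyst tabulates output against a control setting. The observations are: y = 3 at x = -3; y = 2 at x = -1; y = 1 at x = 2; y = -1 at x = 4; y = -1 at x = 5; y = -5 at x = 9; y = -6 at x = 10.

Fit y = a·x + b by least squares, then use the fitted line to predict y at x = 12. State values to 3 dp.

AᵀA·[a, b]ᵀ = Aᵀy reads: 236·a + 26·b = -123;  26·a + 7·b = -7.
(Σx·x = 236, Σx = 26, Σ1 = 7, Σx·y = -123, Σy = -7.)
det = 236·7 − 26² = 976.
a = ((-123)·7 − 26·(-7))/976 = -679/976; b = (236·(-7) − 26·(-123))/976 = 773/488.
At x = 12: ŷ = (-679/976)·(12) + (773/488)·(1) = -3301/488.

ŷ = -6.764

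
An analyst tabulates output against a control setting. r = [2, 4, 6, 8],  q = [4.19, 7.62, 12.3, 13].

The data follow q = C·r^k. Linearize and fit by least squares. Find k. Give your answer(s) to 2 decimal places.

Linearized form: ln q = k·ln r + ln C. From the 4 transformed points,
XᵀX = [[9.9367, 5.9506]; [5.9506, 4]], rhs = [13.6386, 8.5380]ᵀ  (here Σln r = 5.9506, Σ(ln r)² = 9.9367, Σln q = 8.5380, Σln r·ln q = 13.6386).
Slope k = (n·Σln r·ln q − Σln r·Σln q)/(n·Σ(ln r)² − (Σln r)²) = (4·13.6386 − 5.9506·8.5380)/4.3368 = 0.86414; ln C = (Σln q − k·Σln r)/n = 0.84897.

k = 0.86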